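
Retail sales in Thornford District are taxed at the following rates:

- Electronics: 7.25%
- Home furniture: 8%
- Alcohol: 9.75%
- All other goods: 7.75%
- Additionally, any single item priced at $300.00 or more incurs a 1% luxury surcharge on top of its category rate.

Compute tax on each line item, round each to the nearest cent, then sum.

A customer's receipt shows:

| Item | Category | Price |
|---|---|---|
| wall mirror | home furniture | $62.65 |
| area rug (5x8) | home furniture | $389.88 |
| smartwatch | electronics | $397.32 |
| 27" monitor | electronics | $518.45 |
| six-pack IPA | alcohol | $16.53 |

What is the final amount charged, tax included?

Wall mirror $62.65: home furniture → 8% → $5.01
Area rug (5x8) $389.88: home furniture → 8% + 1% surcharge = 9% → $35.09
Smartwatch $397.32: electronics → 7.25% + 1% surcharge = 8.25% → $32.78
27" monitor $518.45: electronics → 7.25% + 1% surcharge = 8.25% → $42.77
Six-pack IPA $16.53: alcohol → 9.75% → $1.61
Subtotal = $1384.83; tax = $117.26; total due = $1502.09

$1502.09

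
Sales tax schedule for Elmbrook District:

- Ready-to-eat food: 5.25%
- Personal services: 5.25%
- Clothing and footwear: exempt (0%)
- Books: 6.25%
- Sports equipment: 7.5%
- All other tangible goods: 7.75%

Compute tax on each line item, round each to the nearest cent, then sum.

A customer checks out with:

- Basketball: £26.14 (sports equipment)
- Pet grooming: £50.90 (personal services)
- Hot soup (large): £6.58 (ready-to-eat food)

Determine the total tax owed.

£4.98

Basketball £26.14: sports equipment → 7.5% → £1.96
Pet grooming £50.90: personal services → 5.25% → £2.67
Hot soup (large) £6.58: ready-to-eat food → 5.25% → £0.35
Total tax = £1.96 + £2.67 + £0.35 = £4.98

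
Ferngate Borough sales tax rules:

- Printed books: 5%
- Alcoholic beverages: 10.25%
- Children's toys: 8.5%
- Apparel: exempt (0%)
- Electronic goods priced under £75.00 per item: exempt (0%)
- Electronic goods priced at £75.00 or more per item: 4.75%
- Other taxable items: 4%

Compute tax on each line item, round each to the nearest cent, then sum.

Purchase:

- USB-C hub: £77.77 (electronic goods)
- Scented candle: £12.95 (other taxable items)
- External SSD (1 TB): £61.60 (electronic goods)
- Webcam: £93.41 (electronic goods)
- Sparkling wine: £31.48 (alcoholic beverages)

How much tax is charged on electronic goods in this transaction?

USB-C hub £77.77: electronic goods, £75.00 or more → 4.75% → £3.69
External SSD (1 TB) £61.60: electronic goods, under £75.00 → 0% → £0.00
Webcam £93.41: electronic goods, £75.00 or more → 4.75% → £4.44
Tax on electronic goods = £3.69 + £0.00 + £4.44 = £8.13

£8.13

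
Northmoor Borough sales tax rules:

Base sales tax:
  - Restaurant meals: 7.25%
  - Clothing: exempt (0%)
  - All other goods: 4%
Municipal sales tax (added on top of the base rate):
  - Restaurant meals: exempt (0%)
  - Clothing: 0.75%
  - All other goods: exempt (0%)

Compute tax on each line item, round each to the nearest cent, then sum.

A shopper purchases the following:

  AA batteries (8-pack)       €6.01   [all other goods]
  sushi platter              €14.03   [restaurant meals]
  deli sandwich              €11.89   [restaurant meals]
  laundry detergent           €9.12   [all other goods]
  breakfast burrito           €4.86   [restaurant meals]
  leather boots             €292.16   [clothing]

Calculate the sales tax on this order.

€5.02

AA batteries (8-pack) €6.01: all other goods → 4% + 0% municipal = 4% → €0.24
Sushi platter €14.03: restaurant meals → 7.25% + 0% municipal = 7.25% → €1.02
Deli sandwich €11.89: restaurant meals → 7.25% + 0% municipal = 7.25% → €0.86
Laundry detergent €9.12: all other goods → 4% + 0% municipal = 4% → €0.36
Breakfast burrito €4.86: restaurant meals → 7.25% + 0% municipal = 7.25% → €0.35
Leather boots €292.16: clothing → 0% + 0.75% municipal = 0.75% → €2.19
Total tax = €0.24 + €1.02 + €0.86 + €0.36 + €0.35 + €2.19 = €5.02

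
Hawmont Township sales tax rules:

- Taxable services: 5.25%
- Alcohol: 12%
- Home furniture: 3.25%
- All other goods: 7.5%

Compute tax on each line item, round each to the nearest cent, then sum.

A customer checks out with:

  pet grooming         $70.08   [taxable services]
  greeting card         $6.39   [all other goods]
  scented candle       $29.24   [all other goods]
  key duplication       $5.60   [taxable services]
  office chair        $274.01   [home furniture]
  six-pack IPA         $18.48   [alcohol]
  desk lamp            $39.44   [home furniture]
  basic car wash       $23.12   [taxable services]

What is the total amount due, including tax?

$486.62

Pet grooming $70.08: taxable services → 5.25% → $3.68
Greeting card $6.39: all other goods → 7.5% → $0.48
Scented candle $29.24: all other goods → 7.5% → $2.19
Key duplication $5.60: taxable services → 5.25% → $0.29
Office chair $274.01: home furniture → 3.25% → $8.91
Six-pack IPA $18.48: alcohol → 12% → $2.22
Desk lamp $39.44: home furniture → 3.25% → $1.28
Basic car wash $23.12: taxable services → 5.25% → $1.21
Subtotal = $466.36; tax = $20.26; total due = $486.62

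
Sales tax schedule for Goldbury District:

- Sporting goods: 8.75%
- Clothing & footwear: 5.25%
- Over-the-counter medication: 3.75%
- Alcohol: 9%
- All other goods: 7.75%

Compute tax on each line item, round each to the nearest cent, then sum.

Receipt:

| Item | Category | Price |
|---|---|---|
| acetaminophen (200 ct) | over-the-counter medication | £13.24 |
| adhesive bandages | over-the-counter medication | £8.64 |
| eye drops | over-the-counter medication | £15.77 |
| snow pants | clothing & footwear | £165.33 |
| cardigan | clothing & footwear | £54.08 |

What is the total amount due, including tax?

Acetaminophen (200 ct) £13.24: over-the-counter medication → 3.75% → £0.50
Adhesive bandages £8.64: over-the-counter medication → 3.75% → £0.32
Eye drops £15.77: over-the-counter medication → 3.75% → £0.59
Snow pants £165.33: clothing & footwear → 5.25% → £8.68
Cardigan £54.08: clothing & footwear → 5.25% → £2.84
Subtotal = £257.06; tax = £12.93; total due = £269.99

£269.99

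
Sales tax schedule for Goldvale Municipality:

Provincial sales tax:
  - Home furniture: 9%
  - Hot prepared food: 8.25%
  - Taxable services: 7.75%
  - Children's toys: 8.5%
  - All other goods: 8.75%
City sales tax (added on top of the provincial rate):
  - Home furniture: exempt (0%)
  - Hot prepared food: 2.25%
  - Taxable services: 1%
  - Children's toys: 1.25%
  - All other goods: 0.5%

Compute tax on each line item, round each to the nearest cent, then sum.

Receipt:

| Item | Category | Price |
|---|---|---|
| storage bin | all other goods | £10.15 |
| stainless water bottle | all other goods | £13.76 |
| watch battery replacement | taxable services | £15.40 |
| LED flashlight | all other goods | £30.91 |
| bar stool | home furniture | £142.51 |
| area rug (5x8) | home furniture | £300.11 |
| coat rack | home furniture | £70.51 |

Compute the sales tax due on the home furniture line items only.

Bar stool £142.51: home furniture → 9% + 0% city = 9% → £12.83
Area rug (5x8) £300.11: home furniture → 9% + 0% city = 9% → £27.01
Coat rack £70.51: home furniture → 9% + 0% city = 9% → £6.35
Tax on home furniture = £12.83 + £27.01 + £6.35 = £46.19

£46.19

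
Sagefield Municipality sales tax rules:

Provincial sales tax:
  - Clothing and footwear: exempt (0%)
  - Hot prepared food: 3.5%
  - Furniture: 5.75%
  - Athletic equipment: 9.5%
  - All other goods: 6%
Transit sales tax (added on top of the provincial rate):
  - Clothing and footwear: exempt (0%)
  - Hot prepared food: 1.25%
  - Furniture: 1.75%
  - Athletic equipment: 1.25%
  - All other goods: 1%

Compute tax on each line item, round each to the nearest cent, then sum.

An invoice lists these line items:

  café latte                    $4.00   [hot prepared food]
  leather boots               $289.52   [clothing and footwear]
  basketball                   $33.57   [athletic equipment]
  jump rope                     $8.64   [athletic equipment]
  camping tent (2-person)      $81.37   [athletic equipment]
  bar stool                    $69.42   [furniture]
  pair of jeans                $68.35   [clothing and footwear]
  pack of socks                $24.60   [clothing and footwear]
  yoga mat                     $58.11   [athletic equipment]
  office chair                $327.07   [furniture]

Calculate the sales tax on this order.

$49.47

Café latte $4.00: hot prepared food → 3.5% + 1.25% transit = 4.75% → $0.19
Leather boots $289.52: clothing and footwear → 0% + 0% transit = 0% → $0.00
Basketball $33.57: athletic equipment → 9.5% + 1.25% transit = 10.75% → $3.61
Jump rope $8.64: athletic equipment → 9.5% + 1.25% transit = 10.75% → $0.93
Camping tent (2-person) $81.37: athletic equipment → 9.5% + 1.25% transit = 10.75% → $8.75
Bar stool $69.42: furniture → 5.75% + 1.75% transit = 7.5% → $5.21
Pair of jeans $68.35: clothing and footwear → 0% + 0% transit = 0% → $0.00
Pack of socks $24.60: clothing and footwear → 0% + 0% transit = 0% → $0.00
Yoga mat $58.11: athletic equipment → 9.5% + 1.25% transit = 10.75% → $6.25
Office chair $327.07: furniture → 5.75% + 1.75% transit = 7.5% → $24.53
Total tax = $0.19 + $3.61 + $0.93 + $8.75 + $5.21 + $6.25 + $24.53 = $49.47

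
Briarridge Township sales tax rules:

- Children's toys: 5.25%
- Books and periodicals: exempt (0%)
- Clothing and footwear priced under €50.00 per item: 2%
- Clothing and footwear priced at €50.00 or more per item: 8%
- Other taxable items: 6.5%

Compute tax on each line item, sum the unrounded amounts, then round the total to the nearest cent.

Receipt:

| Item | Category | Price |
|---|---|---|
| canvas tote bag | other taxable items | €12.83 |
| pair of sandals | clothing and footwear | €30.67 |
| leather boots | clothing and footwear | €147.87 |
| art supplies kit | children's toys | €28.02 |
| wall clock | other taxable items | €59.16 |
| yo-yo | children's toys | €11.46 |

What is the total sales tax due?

€19.20

Canvas tote bag €12.83: other taxable items → 6.5% → €0.83395
Pair of sandals €30.67: clothing and footwear, under €50.00 → 2% → €0.6134
Leather boots €147.87: clothing and footwear, €50.00 or more → 8% → €11.8296
Art supplies kit €28.02: children's toys → 5.25% → €1.47105
Wall clock €59.16: other taxable items → 6.5% → €3.8454
Yo-yo €11.46: children's toys → 5.25% → €0.60165
Unrounded tax sum = €19.19505 → €19.20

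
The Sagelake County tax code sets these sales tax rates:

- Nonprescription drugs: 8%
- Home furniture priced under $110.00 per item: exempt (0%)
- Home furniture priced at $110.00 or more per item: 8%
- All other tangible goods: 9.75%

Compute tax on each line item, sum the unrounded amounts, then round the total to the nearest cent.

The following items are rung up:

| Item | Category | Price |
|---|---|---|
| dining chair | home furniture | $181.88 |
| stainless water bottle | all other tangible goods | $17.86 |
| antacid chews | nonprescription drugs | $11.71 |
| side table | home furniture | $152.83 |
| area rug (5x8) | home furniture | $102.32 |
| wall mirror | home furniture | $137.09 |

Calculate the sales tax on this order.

$40.42

Dining chair $181.88: home furniture, $110.00 or more → 8% → $14.5504
Stainless water bottle $17.86: all other tangible goods → 9.75% → $1.74135
Antacid chews $11.71: nonprescription drugs → 8% → $0.9368
Side table $152.83: home furniture, $110.00 or more → 8% → $12.2264
Area rug (5x8) $102.32: home furniture, under $110.00 → 0% → $0.00
Wall mirror $137.09: home furniture, $110.00 or more → 8% → $10.9672
Unrounded tax sum = $40.42215 → $40.42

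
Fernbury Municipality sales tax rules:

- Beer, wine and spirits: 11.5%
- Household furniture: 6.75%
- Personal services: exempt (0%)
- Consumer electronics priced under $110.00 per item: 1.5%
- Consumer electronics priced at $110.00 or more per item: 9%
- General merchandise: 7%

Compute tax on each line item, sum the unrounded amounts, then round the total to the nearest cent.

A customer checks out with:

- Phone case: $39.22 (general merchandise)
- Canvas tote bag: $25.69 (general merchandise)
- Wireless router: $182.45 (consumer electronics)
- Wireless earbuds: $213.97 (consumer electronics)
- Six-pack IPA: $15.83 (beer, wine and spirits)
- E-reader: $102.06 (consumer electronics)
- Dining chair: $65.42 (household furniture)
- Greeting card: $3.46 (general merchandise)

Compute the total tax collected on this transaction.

$48.23

Phone case $39.22: general merchandise → 7% → $2.7454
Canvas tote bag $25.69: general merchandise → 7% → $1.7983
Wireless router $182.45: consumer electronics, $110.00 or more → 9% → $16.4205
Wireless earbuds $213.97: consumer electronics, $110.00 or more → 9% → $19.2573
Six-pack IPA $15.83: beer, wine and spirits → 11.5% → $1.82045
E-reader $102.06: consumer electronics, under $110.00 → 1.5% → $1.5309
Dining chair $65.42: household furniture → 6.75% → $4.41585
Greeting card $3.46: general merchandise → 7% → $0.2422
Unrounded tax sum = $48.2309 → $48.23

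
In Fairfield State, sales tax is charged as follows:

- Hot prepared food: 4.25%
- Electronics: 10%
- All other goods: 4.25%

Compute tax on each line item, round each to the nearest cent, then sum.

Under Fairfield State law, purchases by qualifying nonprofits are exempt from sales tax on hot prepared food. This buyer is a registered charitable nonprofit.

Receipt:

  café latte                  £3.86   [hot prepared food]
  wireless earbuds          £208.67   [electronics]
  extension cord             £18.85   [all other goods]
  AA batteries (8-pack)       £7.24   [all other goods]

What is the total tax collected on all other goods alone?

Extension cord £18.85: all other goods → 4.25% → £0.80
AA batteries (8-pack) £7.24: all other goods → 4.25% → £0.31
Tax on all other goods = £0.80 + £0.31 = £1.11

£1.11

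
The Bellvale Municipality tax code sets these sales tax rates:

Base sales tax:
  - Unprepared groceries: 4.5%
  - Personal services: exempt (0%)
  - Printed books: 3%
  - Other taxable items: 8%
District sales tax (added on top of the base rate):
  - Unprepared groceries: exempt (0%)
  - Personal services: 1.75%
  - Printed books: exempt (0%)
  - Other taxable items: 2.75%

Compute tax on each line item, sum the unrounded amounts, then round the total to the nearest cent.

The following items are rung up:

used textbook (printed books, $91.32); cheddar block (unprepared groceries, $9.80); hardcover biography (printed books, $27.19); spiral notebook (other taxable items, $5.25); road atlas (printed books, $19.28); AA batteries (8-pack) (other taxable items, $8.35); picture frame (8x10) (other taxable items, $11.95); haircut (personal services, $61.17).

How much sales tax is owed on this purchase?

Used textbook $91.32: printed books → 3% + 0% district = 3% → $2.7396
Cheddar block $9.80: unprepared groceries → 4.5% + 0% district = 4.5% → $0.441
Hardcover biography $27.19: printed books → 3% + 0% district = 3% → $0.8157
Spiral notebook $5.25: other taxable items → 8% + 2.75% district = 10.75% → $0.564375
Road atlas $19.28: printed books → 3% + 0% district = 3% → $0.5784
AA batteries (8-pack) $8.35: other taxable items → 8% + 2.75% district = 10.75% → $0.897625
Picture frame (8x10) $11.95: other taxable items → 8% + 2.75% district = 10.75% → $1.284625
Haircut $61.17: personal services → 0% + 1.75% district = 1.75% → $1.070475
Unrounded tax sum = $8.3918 → $8.39

$8.39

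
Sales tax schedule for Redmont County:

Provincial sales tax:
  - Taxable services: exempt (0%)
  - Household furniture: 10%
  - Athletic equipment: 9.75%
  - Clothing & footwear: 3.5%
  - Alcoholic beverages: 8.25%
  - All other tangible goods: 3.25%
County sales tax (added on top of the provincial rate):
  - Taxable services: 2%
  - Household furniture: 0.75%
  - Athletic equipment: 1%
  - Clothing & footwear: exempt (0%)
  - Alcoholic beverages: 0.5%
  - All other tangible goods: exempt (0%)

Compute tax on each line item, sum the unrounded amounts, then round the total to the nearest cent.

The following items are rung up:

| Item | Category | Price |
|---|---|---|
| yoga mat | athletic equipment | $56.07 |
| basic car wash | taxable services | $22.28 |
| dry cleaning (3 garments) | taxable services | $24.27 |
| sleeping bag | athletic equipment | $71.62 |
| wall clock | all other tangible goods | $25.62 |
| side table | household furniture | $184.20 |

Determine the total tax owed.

Yoga mat $56.07: athletic equipment → 9.75% + 1% county = 10.75% → $6.027525
Basic car wash $22.28: taxable services → 0% + 2% county = 2% → $0.4456
Dry cleaning (3 garments) $24.27: taxable services → 0% + 2% county = 2% → $0.4854
Sleeping bag $71.62: athletic equipment → 9.75% + 1% county = 10.75% → $7.69915
Wall clock $25.62: all other tangible goods → 3.25% + 0% county = 3.25% → $0.83265
Side table $184.20: household furniture → 10% + 0.75% county = 10.75% → $19.8015
Unrounded tax sum = $35.291825 → $35.29

$35.29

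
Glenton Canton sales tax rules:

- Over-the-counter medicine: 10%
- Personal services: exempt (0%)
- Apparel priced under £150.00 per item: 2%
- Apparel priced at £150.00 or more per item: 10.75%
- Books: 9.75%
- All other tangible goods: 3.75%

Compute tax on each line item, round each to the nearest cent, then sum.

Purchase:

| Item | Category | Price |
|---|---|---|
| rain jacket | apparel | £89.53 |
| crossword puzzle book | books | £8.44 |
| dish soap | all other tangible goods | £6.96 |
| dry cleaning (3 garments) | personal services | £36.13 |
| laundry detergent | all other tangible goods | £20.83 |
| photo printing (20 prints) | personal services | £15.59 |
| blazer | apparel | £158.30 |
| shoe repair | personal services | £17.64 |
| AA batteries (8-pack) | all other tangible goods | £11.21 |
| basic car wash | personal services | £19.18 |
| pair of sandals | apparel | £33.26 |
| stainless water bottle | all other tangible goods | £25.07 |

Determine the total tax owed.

Rain jacket £89.53: apparel, under £150.00 → 2% → £1.79
Crossword puzzle book £8.44: books → 9.75% → £0.82
Dish soap £6.96: all other tangible goods → 3.75% → £0.26
Dry cleaning (3 garments) £36.13: personal services → 0% → £0.00
Laundry detergent £20.83: all other tangible goods → 3.75% → £0.78
Photo printing (20 prints) £15.59: personal services → 0% → £0.00
Blazer £158.30: apparel, £150.00 or more → 10.75% → £17.02
Shoe repair £17.64: personal services → 0% → £0.00
AA batteries (8-pack) £11.21: all other tangible goods → 3.75% → £0.42
Basic car wash £19.18: personal services → 0% → £0.00
Pair of sandals £33.26: apparel, under £150.00 → 2% → £0.67
Stainless water bottle £25.07: all other tangible goods → 3.75% → £0.94
Total tax = £1.79 + £0.82 + £0.26 + £0.78 + £17.02 + £0.42 + £0.67 + £0.94 = £22.70

£22.70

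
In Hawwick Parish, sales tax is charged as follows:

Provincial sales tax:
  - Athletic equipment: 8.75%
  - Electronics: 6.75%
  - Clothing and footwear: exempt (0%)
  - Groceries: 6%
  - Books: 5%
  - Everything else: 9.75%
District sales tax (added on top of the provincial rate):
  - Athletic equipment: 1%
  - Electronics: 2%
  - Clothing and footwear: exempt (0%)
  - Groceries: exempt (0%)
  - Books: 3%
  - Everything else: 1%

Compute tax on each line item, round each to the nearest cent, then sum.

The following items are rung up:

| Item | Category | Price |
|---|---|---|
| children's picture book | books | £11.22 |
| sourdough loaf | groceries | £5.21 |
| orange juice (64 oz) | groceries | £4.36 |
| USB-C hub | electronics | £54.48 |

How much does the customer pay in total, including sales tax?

£81.51

Children's picture book £11.22: books → 5% + 3% district = 8% → £0.90
Sourdough loaf £5.21: groceries → 6% + 0% district = 6% → £0.31
Orange juice (64 oz) £4.36: groceries → 6% + 0% district = 6% → £0.26
USB-C hub £54.48: electronics → 6.75% + 2% district = 8.75% → £4.77
Subtotal = £75.27; tax = £6.24; total due = £81.51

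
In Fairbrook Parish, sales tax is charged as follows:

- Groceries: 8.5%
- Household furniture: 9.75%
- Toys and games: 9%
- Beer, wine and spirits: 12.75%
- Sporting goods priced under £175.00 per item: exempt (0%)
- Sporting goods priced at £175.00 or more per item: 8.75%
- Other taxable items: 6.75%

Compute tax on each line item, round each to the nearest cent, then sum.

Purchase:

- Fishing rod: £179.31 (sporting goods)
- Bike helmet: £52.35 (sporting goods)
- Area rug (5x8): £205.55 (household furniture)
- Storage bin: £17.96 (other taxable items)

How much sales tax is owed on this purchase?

£36.94

Fishing rod £179.31: sporting goods, £175.00 or more → 8.75% → £15.69
Bike helmet £52.35: sporting goods, under £175.00 → 0% → £0.00
Area rug (5x8) £205.55: household furniture → 9.75% → £20.04
Storage bin £17.96: other taxable items → 6.75% → £1.21
Total tax = £15.69 + £20.04 + £1.21 = £36.94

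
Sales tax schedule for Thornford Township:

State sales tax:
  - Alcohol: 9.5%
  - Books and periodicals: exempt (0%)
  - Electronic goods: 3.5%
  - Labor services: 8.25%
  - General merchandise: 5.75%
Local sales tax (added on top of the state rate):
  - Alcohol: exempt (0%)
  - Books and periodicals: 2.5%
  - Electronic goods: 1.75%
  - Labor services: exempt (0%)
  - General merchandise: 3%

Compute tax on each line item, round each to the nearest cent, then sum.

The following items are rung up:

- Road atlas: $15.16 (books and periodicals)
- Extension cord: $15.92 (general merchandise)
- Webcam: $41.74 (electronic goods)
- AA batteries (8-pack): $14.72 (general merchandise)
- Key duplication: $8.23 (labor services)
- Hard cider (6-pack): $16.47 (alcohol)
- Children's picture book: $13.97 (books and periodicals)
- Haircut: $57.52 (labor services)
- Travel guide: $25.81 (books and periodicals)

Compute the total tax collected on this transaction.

Road atlas $15.16: books and periodicals → 0% + 2.5% local = 2.5% → $0.38
Extension cord $15.92: general merchandise → 5.75% + 3% local = 8.75% → $1.39
Webcam $41.74: electronic goods → 3.5% + 1.75% local = 5.25% → $2.19
AA batteries (8-pack) $14.72: general merchandise → 5.75% + 3% local = 8.75% → $1.29
Key duplication $8.23: labor services → 8.25% + 0% local = 8.25% → $0.68
Hard cider (6-pack) $16.47: alcohol → 9.5% + 0% local = 9.5% → $1.56
Children's picture book $13.97: books and periodicals → 0% + 2.5% local = 2.5% → $0.35
Haircut $57.52: labor services → 8.25% + 0% local = 8.25% → $4.75
Travel guide $25.81: books and periodicals → 0% + 2.5% local = 2.5% → $0.65
Total tax = $0.38 + $1.39 + $2.19 + $1.29 + $0.68 + $1.56 + $0.35 + $4.75 + $0.65 = $13.24

$13.24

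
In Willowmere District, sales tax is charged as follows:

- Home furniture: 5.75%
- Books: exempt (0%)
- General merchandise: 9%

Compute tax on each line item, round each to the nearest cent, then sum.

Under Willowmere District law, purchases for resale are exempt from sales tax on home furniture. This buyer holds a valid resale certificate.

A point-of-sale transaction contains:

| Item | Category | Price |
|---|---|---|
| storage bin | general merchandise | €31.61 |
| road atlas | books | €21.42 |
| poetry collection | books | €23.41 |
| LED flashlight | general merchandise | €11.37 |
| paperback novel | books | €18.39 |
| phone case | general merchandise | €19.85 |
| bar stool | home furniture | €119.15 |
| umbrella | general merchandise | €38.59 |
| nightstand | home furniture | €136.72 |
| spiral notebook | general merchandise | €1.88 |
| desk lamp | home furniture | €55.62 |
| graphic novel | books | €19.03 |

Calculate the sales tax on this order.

€9.29

Storage bin €31.61: general merchandise → 9% → €2.84
Road atlas €21.42: books → 0% → €0.00
Poetry collection €23.41: books → 0% → €0.00
LED flashlight €11.37: general merchandise → 9% → €1.02
Paperback novel €18.39: books → 0% → €0.00
Phone case €19.85: general merchandise → 9% → €1.79
Bar stool €119.15: home furniture, buyer-exempt → 0% → €0.00
Umbrella €38.59: general merchandise → 9% → €3.47
Nightstand €136.72: home furniture, buyer-exempt → 0% → €0.00
Spiral notebook €1.88: general merchandise → 9% → €0.17
Desk lamp €55.62: home furniture, buyer-exempt → 0% → €0.00
Graphic novel €19.03: books → 0% → €0.00
Total tax = €2.84 + €1.02 + €1.79 + €3.47 + €0.17 = €9.29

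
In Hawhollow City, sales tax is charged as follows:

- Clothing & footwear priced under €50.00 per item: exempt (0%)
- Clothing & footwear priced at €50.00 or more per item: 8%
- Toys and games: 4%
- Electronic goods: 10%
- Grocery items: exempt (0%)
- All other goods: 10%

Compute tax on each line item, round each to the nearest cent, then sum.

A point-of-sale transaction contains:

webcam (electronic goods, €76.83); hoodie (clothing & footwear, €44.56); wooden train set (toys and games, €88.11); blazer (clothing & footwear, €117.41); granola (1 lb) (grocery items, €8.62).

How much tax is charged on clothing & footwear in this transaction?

Hoodie €44.56: clothing & footwear, under €50.00 → 0% → €0.00
Blazer €117.41: clothing & footwear, €50.00 or more → 8% → €9.39
Tax on clothing & footwear = €0.00 + €9.39 = €9.39

€9.39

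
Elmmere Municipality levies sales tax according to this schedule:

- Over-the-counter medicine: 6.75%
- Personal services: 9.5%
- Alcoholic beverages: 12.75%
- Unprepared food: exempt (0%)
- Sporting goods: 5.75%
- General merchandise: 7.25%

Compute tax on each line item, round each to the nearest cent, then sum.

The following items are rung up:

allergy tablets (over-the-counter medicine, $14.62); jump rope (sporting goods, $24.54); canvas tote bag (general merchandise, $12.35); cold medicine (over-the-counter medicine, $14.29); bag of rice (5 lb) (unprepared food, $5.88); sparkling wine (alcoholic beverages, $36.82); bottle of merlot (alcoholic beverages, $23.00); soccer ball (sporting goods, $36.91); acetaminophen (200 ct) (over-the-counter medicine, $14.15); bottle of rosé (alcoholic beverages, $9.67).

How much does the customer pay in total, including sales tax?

$208.42

Allergy tablets $14.62: over-the-counter medicine → 6.75% → $0.99
Jump rope $24.54: sporting goods → 5.75% → $1.41
Canvas tote bag $12.35: general merchandise → 7.25% → $0.90
Cold medicine $14.29: over-the-counter medicine → 6.75% → $0.96
Bag of rice (5 lb) $5.88: unprepared food → 0% → $0.00
Sparkling wine $36.82: alcoholic beverages → 12.75% → $4.69
Bottle of merlot $23.00: alcoholic beverages → 12.75% → $2.93
Soccer ball $36.91: sporting goods → 5.75% → $2.12
Acetaminophen (200 ct) $14.15: over-the-counter medicine → 6.75% → $0.96
Bottle of rosé $9.67: alcoholic beverages → 12.75% → $1.23
Subtotal = $192.23; tax = $16.19; total due = $208.42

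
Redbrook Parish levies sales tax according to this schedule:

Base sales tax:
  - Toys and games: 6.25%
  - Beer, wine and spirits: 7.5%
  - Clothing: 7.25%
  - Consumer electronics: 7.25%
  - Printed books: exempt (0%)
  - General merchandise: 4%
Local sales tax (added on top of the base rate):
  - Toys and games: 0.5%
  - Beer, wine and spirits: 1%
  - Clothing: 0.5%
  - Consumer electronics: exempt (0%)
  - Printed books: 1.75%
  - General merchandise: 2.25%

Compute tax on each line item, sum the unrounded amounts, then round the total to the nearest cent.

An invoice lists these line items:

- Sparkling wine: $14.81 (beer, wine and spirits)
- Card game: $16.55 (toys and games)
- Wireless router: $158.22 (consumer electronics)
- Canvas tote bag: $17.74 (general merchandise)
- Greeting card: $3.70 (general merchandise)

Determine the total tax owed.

$15.19

Sparkling wine $14.81: beer, wine and spirits → 7.5% + 1% local = 8.5% → $1.25885
Card game $16.55: toys and games → 6.25% + 0.5% local = 6.75% → $1.117125
Wireless router $158.22: consumer electronics → 7.25% + 0% local = 7.25% → $11.47095
Canvas tote bag $17.74: general merchandise → 4% + 2.25% local = 6.25% → $1.10875
Greeting card $3.70: general merchandise → 4% + 2.25% local = 6.25% → $0.23125
Unrounded tax sum = $15.186925 → $15.19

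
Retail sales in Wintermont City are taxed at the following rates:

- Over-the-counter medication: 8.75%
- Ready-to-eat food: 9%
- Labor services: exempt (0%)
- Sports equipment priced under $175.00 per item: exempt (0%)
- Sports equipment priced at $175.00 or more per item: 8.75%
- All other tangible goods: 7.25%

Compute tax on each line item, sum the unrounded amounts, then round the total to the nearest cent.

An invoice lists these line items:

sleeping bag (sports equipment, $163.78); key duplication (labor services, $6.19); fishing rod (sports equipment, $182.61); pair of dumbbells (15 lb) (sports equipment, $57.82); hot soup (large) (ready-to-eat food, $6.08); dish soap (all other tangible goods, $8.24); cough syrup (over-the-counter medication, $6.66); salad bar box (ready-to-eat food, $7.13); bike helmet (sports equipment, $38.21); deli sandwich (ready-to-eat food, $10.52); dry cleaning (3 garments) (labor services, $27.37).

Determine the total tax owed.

$19.29

Sleeping bag $163.78: sports equipment, under $175.00 → 0% → $0.00
Key duplication $6.19: labor services → 0% → $0.00
Fishing rod $182.61: sports equipment, $175.00 or more → 8.75% → $15.978375
Pair of dumbbells (15 lb) $57.82: sports equipment, under $175.00 → 0% → $0.00
Hot soup (large) $6.08: ready-to-eat food → 9% → $0.5472
Dish soap $8.24: all other tangible goods → 7.25% → $0.5974
Cough syrup $6.66: over-the-counter medication → 8.75% → $0.58275
Salad bar box $7.13: ready-to-eat food → 9% → $0.6417
Bike helmet $38.21: sports equipment, under $175.00 → 0% → $0.00
Deli sandwich $10.52: ready-to-eat food → 9% → $0.9468
Dry cleaning (3 garments) $27.37: labor services → 0% → $0.00
Unrounded tax sum = $19.294225 → $19.29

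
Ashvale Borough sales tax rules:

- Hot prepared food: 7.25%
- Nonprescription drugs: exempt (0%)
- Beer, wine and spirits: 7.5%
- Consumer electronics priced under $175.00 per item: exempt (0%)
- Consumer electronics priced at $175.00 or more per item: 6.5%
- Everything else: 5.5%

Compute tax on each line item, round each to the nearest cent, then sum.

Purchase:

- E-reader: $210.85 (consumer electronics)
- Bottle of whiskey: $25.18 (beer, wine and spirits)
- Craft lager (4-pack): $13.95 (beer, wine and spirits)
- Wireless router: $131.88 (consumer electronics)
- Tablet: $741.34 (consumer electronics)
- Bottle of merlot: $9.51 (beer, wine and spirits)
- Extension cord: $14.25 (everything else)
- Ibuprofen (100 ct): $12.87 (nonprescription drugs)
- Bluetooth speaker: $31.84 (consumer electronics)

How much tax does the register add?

$66.33

E-reader $210.85: consumer electronics, $175.00 or more → 6.5% → $13.71
Bottle of whiskey $25.18: beer, wine and spirits → 7.5% → $1.89
Craft lager (4-pack) $13.95: beer, wine and spirits → 7.5% → $1.05
Wireless router $131.88: consumer electronics, under $175.00 → 0% → $0.00
Tablet $741.34: consumer electronics, $175.00 or more → 6.5% → $48.19
Bottle of merlot $9.51: beer, wine and spirits → 7.5% → $0.71
Extension cord $14.25: everything else → 5.5% → $0.78
Ibuprofen (100 ct) $12.87: nonprescription drugs → 0% → $0.00
Bluetooth speaker $31.84: consumer electronics, under $175.00 → 0% → $0.00
Total tax = $13.71 + $1.89 + $1.05 + $48.19 + $0.71 + $0.78 = $66.33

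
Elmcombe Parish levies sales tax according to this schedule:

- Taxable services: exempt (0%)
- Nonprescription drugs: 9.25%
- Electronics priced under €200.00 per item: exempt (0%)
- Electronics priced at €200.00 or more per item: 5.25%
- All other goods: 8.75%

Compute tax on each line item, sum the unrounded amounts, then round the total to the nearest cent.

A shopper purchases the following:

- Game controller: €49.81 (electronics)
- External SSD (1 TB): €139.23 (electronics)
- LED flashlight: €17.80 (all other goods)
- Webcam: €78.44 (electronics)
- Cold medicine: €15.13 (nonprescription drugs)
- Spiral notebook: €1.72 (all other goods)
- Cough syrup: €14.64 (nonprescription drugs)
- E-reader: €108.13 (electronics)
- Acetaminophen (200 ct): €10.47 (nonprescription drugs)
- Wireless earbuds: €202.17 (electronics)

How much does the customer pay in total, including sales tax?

Game controller €49.81: electronics, under €200.00 → 0% → €0.00
External SSD (1 TB) €139.23: electronics, under €200.00 → 0% → €0.00
LED flashlight €17.80: all other goods → 8.75% → €1.5575
Webcam €78.44: electronics, under €200.00 → 0% → €0.00
Cold medicine €15.13: nonprescription drugs → 9.25% → €1.399525
Spiral notebook €1.72: all other goods → 8.75% → €0.1505
Cough syrup €14.64: nonprescription drugs → 9.25% → €1.3542
E-reader €108.13: electronics, under €200.00 → 0% → €0.00
Acetaminophen (200 ct) €10.47: nonprescription drugs → 9.25% → €0.968475
Wireless earbuds €202.17: electronics, €200.00 or more → 5.25% → €10.613925
Subtotal = €637.54; unrounded tax = €16.044125 → €16.04; total due = €653.58

€653.58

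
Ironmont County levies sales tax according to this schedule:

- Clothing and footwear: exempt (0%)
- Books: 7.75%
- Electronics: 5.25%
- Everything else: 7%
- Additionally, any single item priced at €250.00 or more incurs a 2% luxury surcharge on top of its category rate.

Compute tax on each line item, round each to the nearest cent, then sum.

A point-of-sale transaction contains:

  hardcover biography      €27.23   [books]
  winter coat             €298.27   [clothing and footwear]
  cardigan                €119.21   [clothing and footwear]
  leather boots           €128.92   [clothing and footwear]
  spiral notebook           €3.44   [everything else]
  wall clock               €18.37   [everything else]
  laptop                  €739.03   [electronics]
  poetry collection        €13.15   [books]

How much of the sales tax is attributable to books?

Hardcover biography €27.23: books → 7.75% → €2.11
Poetry collection €13.15: books → 7.75% → €1.02
Tax on books = €2.11 + €1.02 = €3.13

€3.13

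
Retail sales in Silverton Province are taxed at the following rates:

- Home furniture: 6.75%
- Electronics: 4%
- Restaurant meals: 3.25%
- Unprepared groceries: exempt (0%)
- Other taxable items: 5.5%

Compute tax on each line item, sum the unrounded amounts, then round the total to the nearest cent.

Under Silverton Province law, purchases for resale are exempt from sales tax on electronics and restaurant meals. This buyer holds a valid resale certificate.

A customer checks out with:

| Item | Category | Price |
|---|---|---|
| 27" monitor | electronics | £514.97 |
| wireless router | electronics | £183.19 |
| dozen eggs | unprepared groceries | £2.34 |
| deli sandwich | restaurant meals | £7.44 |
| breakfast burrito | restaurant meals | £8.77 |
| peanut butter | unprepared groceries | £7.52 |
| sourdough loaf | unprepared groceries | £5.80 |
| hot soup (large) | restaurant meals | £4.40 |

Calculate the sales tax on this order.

£0.00

27" monitor £514.97: electronics, buyer-exempt → 0% → £0.00
Wireless router £183.19: electronics, buyer-exempt → 0% → £0.00
Dozen eggs £2.34: unprepared groceries → 0% → £0.00
Deli sandwich £7.44: restaurant meals, buyer-exempt → 0% → £0.00
Breakfast burrito £8.77: restaurant meals, buyer-exempt → 0% → £0.00
Peanut butter £7.52: unprepared groceries → 0% → £0.00
Sourdough loaf £5.80: unprepared groceries → 0% → £0.00
Hot soup (large) £4.40: restaurant meals, buyer-exempt → 0% → £0.00
Unrounded tax sum = £0.00 → £0.00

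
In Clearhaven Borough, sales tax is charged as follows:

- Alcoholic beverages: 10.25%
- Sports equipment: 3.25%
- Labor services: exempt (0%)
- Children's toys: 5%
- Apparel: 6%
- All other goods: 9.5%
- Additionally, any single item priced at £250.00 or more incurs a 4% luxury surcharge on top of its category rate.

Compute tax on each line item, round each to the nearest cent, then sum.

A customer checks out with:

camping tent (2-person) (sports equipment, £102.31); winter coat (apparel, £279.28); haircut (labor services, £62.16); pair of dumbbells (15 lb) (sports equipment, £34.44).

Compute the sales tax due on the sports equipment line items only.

Camping tent (2-person) £102.31: sports equipment → 3.25% → £3.33
Pair of dumbbells (15 lb) £34.44: sports equipment → 3.25% → £1.12
Tax on sports equipment = £3.33 + £1.12 = £4.45

£4.45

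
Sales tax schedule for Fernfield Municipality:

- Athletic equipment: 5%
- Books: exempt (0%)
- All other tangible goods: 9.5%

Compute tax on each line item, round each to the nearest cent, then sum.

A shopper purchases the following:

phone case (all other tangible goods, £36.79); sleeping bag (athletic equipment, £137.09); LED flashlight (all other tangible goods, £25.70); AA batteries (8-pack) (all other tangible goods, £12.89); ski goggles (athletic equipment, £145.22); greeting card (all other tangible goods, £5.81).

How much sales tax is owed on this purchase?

Phone case £36.79: all other tangible goods → 9.5% → £3.50
Sleeping bag £137.09: athletic equipment → 5% → £6.85
LED flashlight £25.70: all other tangible goods → 9.5% → £2.44
AA batteries (8-pack) £12.89: all other tangible goods → 9.5% → £1.22
Ski goggles £145.22: athletic equipment → 5% → £7.26
Greeting card £5.81: all other tangible goods → 9.5% → £0.55
Total tax = £3.50 + £6.85 + £2.44 + £1.22 + £7.26 + £0.55 = £21.82

£21.82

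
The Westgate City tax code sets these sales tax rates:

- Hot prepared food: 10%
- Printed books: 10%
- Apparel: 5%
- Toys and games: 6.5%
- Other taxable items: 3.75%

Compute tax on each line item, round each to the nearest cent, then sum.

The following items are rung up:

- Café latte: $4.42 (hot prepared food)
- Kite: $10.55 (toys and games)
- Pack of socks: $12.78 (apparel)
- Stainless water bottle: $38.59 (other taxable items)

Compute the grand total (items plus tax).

$69.56

Café latte $4.42: hot prepared food → 10% → $0.44
Kite $10.55: toys and games → 6.5% → $0.69
Pack of socks $12.78: apparel → 5% → $0.64
Stainless water bottle $38.59: other taxable items → 3.75% → $1.45
Subtotal = $66.34; tax = $3.22; total due = $69.56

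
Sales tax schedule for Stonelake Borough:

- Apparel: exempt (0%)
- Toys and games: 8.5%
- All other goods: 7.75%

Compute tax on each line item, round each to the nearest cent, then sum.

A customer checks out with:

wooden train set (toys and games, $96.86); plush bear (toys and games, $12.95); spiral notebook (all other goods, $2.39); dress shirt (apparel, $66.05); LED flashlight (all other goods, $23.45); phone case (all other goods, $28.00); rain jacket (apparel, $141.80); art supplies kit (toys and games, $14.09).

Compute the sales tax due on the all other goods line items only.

Spiral notebook $2.39: all other goods → 7.75% → $0.19
LED flashlight $23.45: all other goods → 7.75% → $1.82
Phone case $28.00: all other goods → 7.75% → $2.17
Tax on all other goods = $0.19 + $1.82 + $2.17 = $4.18

$4.18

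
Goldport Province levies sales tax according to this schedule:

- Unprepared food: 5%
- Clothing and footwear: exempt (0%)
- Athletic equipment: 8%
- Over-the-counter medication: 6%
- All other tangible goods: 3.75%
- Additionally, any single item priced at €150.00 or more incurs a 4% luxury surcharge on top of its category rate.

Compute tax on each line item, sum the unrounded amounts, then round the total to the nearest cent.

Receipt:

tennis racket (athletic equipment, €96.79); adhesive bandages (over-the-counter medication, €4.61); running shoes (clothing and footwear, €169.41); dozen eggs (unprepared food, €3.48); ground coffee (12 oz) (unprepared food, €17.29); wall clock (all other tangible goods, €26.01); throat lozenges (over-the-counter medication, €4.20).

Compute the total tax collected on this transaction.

Tennis racket €96.79: athletic equipment → 8% → €7.7432
Adhesive bandages €4.61: over-the-counter medication → 6% → €0.2766
Running shoes €169.41: clothing and footwear → 0% + 4% surcharge = 4% → €6.7764
Dozen eggs €3.48: unprepared food → 5% → €0.174
Ground coffee (12 oz) €17.29: unprepared food → 5% → €0.8645
Wall clock €26.01: all other tangible goods → 3.75% → €0.975375
Throat lozenges €4.20: over-the-counter medication → 6% → €0.252
Unrounded tax sum = €17.062075 → €17.06

€17.06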